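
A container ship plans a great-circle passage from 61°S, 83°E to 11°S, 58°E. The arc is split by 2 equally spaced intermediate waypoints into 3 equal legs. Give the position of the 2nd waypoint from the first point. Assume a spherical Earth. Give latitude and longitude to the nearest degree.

Convert each endpoint to a unit vector on the sphere (x = cos φ cos λ, y = cos φ sin λ, z = sin φ).
The central angle between the endpoints is δ = arccos(p₁·p₂) ≈ 0.930 rad (53.3°).
Interpolate at f = 2/3 with slerp weights a = sin((1−f)δ)/sin δ ≈ 0.381, b = sin(fδ)/sin δ ≈ 0.725.
p = a·p₁ + b·p₂ ≈ (0.399, 0.786, -0.471); φ = arcsin(p_z) ≈ -28.10°, λ = atan2(p_y, p_x) ≈ 63.07°.

≈ 28°S, 63°E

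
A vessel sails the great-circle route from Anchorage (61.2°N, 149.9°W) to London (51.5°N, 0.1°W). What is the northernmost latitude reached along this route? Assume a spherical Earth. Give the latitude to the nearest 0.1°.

The great circle lies in the plane with unit normal n̂ = (p₁ × p₂)/|p₁ × p₂|.
Here n̂_z ≈ +0.167; the vertex latitude is φ_max = arccos|n̂_z| ≈ 80.4°.
Check via Clairaut: cos φ_max = |cos φ₁| · sin C = cos(61.2°)·sin(20.3°) ≈ 0.167, again giving ≈ 80.4°.

≈ 80.4°N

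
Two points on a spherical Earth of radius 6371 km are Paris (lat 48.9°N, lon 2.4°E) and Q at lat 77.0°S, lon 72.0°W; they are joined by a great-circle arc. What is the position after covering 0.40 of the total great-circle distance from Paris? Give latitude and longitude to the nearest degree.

≈ lat 3°S, lon 12°W

The haversine formula gives a central angle δ ≈ 2.338 rad (134.0°) between the endpoints.
Interpolate at f = 0.40 with slerp weights a = sin((1−f)δ)/sin δ ≈ 1.370, b = sin(fδ)/sin δ ≈ 1.119.
p = a·p₁ + b·p₂ ≈ (0.978, -0.202, -0.057); φ = arcsin(p_z) ≈ -3.28°, λ = atan2(p_y, p_x) ≈ -11.65°.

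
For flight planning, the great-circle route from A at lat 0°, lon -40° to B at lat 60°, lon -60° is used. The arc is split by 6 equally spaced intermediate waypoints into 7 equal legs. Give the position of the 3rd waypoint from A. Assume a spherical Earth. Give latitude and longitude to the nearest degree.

≈ lat 26°, lon -46°

Write both endpoints as unit vectors p₁, p₂ with components (cos φ cos λ, cos φ sin λ, sin φ).
The central angle between the endpoints is δ = arccos(p₁·p₂) ≈ 1.082 rad (62.0°).
Interpolate at f = 3/7 with slerp weights a = sin((1−f)δ)/sin δ ≈ 0.656, b = sin(fδ)/sin δ ≈ 0.507.
p = a·p₁ + b·p₂ ≈ (0.630, -0.641, 0.439); φ = arcsin(p_z) ≈ 26.02°, λ = atan2(p_y, p_x) ≈ -45.53°.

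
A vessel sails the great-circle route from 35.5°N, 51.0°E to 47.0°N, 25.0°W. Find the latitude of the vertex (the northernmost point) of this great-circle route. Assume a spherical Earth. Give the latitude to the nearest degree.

≈ 49°N

The great circle lies in the plane with unit normal n̂ = (p₁ × p₂)/|p₁ × p₂|.
Here n̂_z ≈ -0.650; the vertex latitude is φ_max = arccos|n̂_z| ≈ 49.5°.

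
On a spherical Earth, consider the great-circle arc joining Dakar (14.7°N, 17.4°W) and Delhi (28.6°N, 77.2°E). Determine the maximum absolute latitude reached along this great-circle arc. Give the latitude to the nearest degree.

≈ 32°N

The great circle lies in the plane with unit normal n̂ = (p₁ × p₂)/|p₁ × p₂|.
Here n̂_z ≈ +0.848; the vertex latitude is φ_max = arccos|n̂_z| ≈ 32.0°.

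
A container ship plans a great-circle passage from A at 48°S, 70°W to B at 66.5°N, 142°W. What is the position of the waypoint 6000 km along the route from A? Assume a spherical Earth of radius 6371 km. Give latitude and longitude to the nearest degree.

Convert each endpoint to a unit vector on the sphere (x = cos φ cos λ, y = cos φ sin λ, z = sin φ).
The central angle between the endpoints is δ = arccos(p₁·p₂) ≈ 2.213 rad (126.8°). The total great-circle distance is δ·R ≈ 2.213 × 6371 ≈ 14100 km, so the target fraction is f = 6000/14100 ≈ 0.426.
Interpolate at f ≈ 0.426 with slerp weights a = sin((1−f)δ)/sin δ ≈ 1.193, b = sin(fδ)/sin δ ≈ 1.010.
p = a·p₁ + b·p₂ ≈ (-0.044, -0.998, 0.039); φ = arcsin(p_z) ≈ 2.25°, λ = atan2(p_y, p_x) ≈ -92.54°.

≈ 2°N, 93°W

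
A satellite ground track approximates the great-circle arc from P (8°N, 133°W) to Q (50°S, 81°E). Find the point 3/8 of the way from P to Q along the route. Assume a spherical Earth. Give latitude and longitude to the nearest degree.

≈ (34°S, 158°W)

Write both endpoints as unit vectors p₁, p₂ with components (cos φ cos λ, cos φ sin λ, sin φ).
The central angle between the endpoints is δ = arccos(p₁·p₂) ≈ 2.258 rad (129.4°).
Interpolate at f = 3/8 with slerp weights a = sin((1−f)δ)/sin δ ≈ 1.277, b = sin(fδ)/sin δ ≈ 0.969.
p = a·p₁ + b·p₂ ≈ (-0.765, -0.310, -0.565); φ = arcsin(p_z) ≈ -34.37°, λ = atan2(p_y, p_x) ≈ -157.96°.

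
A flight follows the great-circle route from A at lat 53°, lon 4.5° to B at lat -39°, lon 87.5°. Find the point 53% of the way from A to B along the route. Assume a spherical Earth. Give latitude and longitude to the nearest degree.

Write both endpoints as unit vectors p₁, p₂ with components (cos φ cos λ, cos φ sin λ, sin φ).
The central angle between the endpoints is δ = arccos(p₁·p₂) ≈ 2.033 rad (116.5°).
Interpolate at f = 0.53 with slerp weights a = sin((1−f)δ)/sin δ ≈ 0.912, b = sin(fδ)/sin δ ≈ 0.984.
p = a·p₁ + b·p₂ ≈ (0.581, 0.807, 0.109); φ = arcsin(p_z) ≈ 6.28°, λ = atan2(p_y, p_x) ≈ 54.26°.

≈ lat 6°, lon 54°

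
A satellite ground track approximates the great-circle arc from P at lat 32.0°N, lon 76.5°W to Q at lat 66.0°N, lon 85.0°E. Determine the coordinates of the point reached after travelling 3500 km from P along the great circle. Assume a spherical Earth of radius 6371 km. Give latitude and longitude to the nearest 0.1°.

Convert each endpoint to a unit vector on the sphere (x = cos φ cos λ, y = cos φ sin λ, z = sin φ).
The central angle between the endpoints is δ = arccos(p₁·p₂) ≈ 1.413 rad (81.0°). The total great-circle distance is δ·R ≈ 1.413 × 6371 ≈ 9003 km, so the target fraction is f = 3500/9003 ≈ 0.389.
Interpolate at f ≈ 0.389 with slerp weights a = sin((1−f)δ)/sin δ ≈ 0.770, b = sin(fδ)/sin δ ≈ 0.529.
p = a·p₁ + b·p₂ ≈ (0.171, -0.421, 0.891); φ = arcsin(p_z) ≈ 62.99°, λ = atan2(p_y, p_x) ≈ -67.86°.

≈ lat 63.0°N, lon 67.9°W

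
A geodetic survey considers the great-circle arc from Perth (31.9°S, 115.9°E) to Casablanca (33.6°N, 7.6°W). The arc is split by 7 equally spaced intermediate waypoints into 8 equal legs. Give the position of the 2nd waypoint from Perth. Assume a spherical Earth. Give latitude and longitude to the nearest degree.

Write both endpoints as unit vectors p₁, p₂ with components (cos φ cos λ, cos φ sin λ, sin φ).
The central angle between the endpoints is δ = arccos(p₁·p₂) ≈ 2.322 rad (133.1°).
Interpolate at f = 2/8 with slerp weights a = sin((1−f)δ)/sin δ ≈ 1.349, b = sin(fδ)/sin δ ≈ 0.751.
p = a·p₁ + b·p₂ ≈ (0.120, 0.947, -0.297); φ = arcsin(p_z) ≈ -17.29°, λ = atan2(p_y, p_x) ≈ 82.80°.

≈ (17°S, 83°E)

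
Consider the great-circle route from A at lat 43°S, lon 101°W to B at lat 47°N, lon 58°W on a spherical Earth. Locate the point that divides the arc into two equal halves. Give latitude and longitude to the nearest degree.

Write both endpoints as unit vectors p₁, p₂ with components (cos φ cos λ, cos φ sin λ, sin φ).
The central angle between the endpoints is δ = arccos(p₁·p₂) ≈ 1.705 rad (97.7°).
Interpolate at f = 1/2 with slerp weights a = sin((1−f)δ)/sin δ ≈ 0.760, b = sin(fδ)/sin δ ≈ 0.760.
p = a·p₁ + b·p₂ ≈ (0.169, -0.985, 0.038); φ = arcsin(p_z) ≈ 2.15°, λ = atan2(p_y, p_x) ≈ -80.29°.

≈ lat 2°N, lon 80°W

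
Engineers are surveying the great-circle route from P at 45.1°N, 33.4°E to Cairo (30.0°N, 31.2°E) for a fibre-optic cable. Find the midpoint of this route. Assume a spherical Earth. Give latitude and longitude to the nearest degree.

≈ 38°N, 32°E

Convert each endpoint to a unit vector on the sphere (x = cos φ cos λ, y = cos φ sin λ, z = sin φ).
The central angle between the endpoints is δ = arccos(p₁·p₂) ≈ 0.265 rad (15.2°).
Interpolate at f = 1/2 with slerp weights a = sin((1−f)δ)/sin δ ≈ 0.504, b = sin(fδ)/sin δ ≈ 0.504.
p = a·p₁ + b·p₂ ≈ (0.671, 0.422, 0.610); φ = arcsin(p_z) ≈ 37.56°, λ = atan2(p_y, p_x) ≈ 32.19°.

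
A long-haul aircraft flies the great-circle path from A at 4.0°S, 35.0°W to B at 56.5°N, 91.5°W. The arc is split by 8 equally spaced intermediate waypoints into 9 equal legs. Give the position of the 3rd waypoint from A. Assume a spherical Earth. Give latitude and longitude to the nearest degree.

≈ 18°N, 47°W

Write both endpoints as unit vectors p₁, p₂ with components (cos φ cos λ, cos φ sin λ, sin φ).
The central angle between the endpoints is δ = arccos(p₁·p₂) ≈ 1.323 rad (75.8°).
Interpolate at f = 3/9 with slerp weights a = sin((1−f)δ)/sin δ ≈ 0.796, b = sin(fδ)/sin δ ≈ 0.440.
p = a·p₁ + b·p₂ ≈ (0.644, -0.698, 0.312); φ = arcsin(p_z) ≈ 18.15°, λ = atan2(p_y, p_x) ≈ -47.31°.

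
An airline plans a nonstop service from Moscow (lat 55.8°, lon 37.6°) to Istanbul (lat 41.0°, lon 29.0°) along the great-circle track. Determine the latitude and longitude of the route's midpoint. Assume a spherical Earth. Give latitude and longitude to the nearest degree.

Convert each endpoint to a unit vector on the sphere (x = cos φ cos λ, y = cos φ sin λ, z = sin φ).
The central angle between the endpoints is δ = arccos(p₁·p₂) ≈ 0.276 rad (15.8°).
Interpolate at f = 1/2 with slerp weights a = sin((1−f)δ)/sin δ ≈ 0.505, b = sin(fδ)/sin δ ≈ 0.505.
p = a·p₁ + b·p₂ ≈ (0.558, 0.358, 0.749); φ = arcsin(p_z) ≈ 48.48°, λ = atan2(p_y, p_x) ≈ 32.67°.

≈ lat 48°, lon 33°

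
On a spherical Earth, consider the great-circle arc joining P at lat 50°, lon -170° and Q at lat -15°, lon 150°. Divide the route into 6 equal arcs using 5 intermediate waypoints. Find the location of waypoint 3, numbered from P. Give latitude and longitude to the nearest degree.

≈ lat 19°, lon 166°

Convert each endpoint to a unit vector on the sphere (x = cos φ cos λ, y = cos φ sin λ, z = sin φ).
The central angle between the endpoints is δ = arccos(p₁·p₂) ≈ 1.290 rad (73.9°).
Interpolate at f = 3/6 with slerp weights a = sin((1−f)δ)/sin δ ≈ 0.626, b = sin(fδ)/sin δ ≈ 0.626.
p = a·p₁ + b·p₂ ≈ (-0.919, 0.232, 0.317); φ = arcsin(p_z) ≈ 18.50°, λ = atan2(p_y, p_x) ≈ 165.82°.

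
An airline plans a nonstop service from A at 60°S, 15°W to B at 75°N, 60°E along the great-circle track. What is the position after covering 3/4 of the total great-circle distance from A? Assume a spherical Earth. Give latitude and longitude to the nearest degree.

≈ 44°N, 19°E

From cos δ = sin φ₁ sin φ₂ + cos φ₁ cos φ₂ cos Δλ, the central angle is δ ≈ 2.503 rad (143.4°).
Interpolate at f = 3/4 with slerp weights a = sin((1−f)δ)/sin δ ≈ 0.983, b = sin(fδ)/sin δ ≈ 1.600.
p = a·p₁ + b·p₂ ≈ (0.682, 0.231, 0.694); φ = arcsin(p_z) ≈ 43.95°, λ = atan2(p_y, p_x) ≈ 18.75°.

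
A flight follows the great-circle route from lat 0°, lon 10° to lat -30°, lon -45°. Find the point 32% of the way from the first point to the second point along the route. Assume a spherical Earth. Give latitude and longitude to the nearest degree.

Write both endpoints as unit vectors p₁, p₂ with components (cos φ cos λ, cos φ sin λ, sin φ).
The central angle between the endpoints is δ = arccos(p₁·p₂) ≈ 1.051 rad (60.2°).
Interpolate at f = 0.32 with slerp weights a = sin((1−f)δ)/sin δ ≈ 0.755, b = sin(fδ)/sin δ ≈ 0.380.
p = a·p₁ + b·p₂ ≈ (0.976, -0.102, -0.190); φ = arcsin(p_z) ≈ -10.96°, λ = atan2(p_y, p_x) ≈ -5.95°.

≈ lat -11°, lon -6°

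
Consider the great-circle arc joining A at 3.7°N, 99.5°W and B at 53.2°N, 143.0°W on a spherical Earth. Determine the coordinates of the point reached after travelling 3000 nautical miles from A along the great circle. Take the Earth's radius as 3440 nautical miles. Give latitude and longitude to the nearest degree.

The haversine formula gives a central angle δ ≈ 1.064 rad (61.0°) between the endpoints. The total great-circle distance is δ·R ≈ 1.064 × 3440 ≈ 3661 nmi, so the target fraction is f = 3000/3661 ≈ 0.820.
Interpolate at f ≈ 0.820 with slerp weights a = sin((1−f)δ)/sin δ ≈ 0.218, b = sin(fδ)/sin δ ≈ 0.876.
p = a·p₁ + b·p₂ ≈ (-0.455, -0.531, 0.715); φ = arcsin(p_z) ≈ 45.67°, λ = atan2(p_y, p_x) ≈ -130.61°.

≈ 46°N, 131°W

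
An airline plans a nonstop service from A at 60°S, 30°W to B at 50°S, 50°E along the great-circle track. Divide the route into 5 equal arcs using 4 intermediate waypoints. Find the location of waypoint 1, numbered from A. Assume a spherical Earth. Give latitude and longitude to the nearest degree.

Convert each endpoint to a unit vector on the sphere (x = cos φ cos λ, y = cos φ sin λ, z = sin φ).
The central angle between the endpoints is δ = arccos(p₁·p₂) ≈ 0.768 rad (44.0°).
Interpolate at f = 1/5 with slerp weights a = sin((1−f)δ)/sin δ ≈ 0.830, b = sin(fδ)/sin δ ≈ 0.220.
p = a·p₁ + b·p₂ ≈ (0.450, -0.099, -0.887); φ = arcsin(p_z) ≈ -62.54°, λ = atan2(p_y, p_x) ≈ -12.40°.

≈ 63°S, 12°W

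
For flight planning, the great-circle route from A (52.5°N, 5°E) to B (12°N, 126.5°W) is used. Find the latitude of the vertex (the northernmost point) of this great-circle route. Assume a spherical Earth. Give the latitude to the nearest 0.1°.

≈ 62.7°N

The great circle lies in the plane with unit normal n̂ = (p₁ × p₂)/|p₁ × p₂|.
Here n̂_z ≈ -0.458; the vertex latitude is φ_max = arccos|n̂_z| ≈ 62.7°.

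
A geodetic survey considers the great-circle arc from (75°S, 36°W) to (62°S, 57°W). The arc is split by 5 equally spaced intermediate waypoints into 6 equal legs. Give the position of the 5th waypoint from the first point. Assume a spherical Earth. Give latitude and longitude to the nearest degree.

The haversine formula gives a central angle δ ≈ 0.260 rad (14.9°) between the endpoints.
Interpolate at f = 5/6 with slerp weights a = sin((1−f)δ)/sin δ ≈ 0.169, b = sin(fδ)/sin δ ≈ 0.836.
p = a·p₁ + b·p₂ ≈ (0.249, -0.355, -0.901); φ = arcsin(p_z) ≈ -64.30°, λ = atan2(p_y, p_x) ≈ -54.93°.

≈ (64°S, 55°W)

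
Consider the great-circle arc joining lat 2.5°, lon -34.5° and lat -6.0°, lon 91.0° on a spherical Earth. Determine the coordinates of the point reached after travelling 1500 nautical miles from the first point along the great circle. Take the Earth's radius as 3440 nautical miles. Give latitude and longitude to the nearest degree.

≈ lat 0°, lon -10°

Write both endpoints as unit vectors p₁, p₂ with components (cos φ cos λ, cos φ sin λ, sin φ).
The central angle between the endpoints is δ = arccos(p₁·p₂) ≈ 2.191 rad (125.6°). The total great-circle distance is δ·R ≈ 2.191 × 3440 ≈ 7538 nmi, so the target fraction is f = 1500/7538 ≈ 0.199.
Interpolate at f ≈ 0.199 with slerp weights a = sin((1−f)δ)/sin δ ≈ 1.208, b = sin(fδ)/sin δ ≈ 0.519.
p = a·p₁ + b·p₂ ≈ (0.986, -0.168, -0.002); φ = arcsin(p_z) ≈ -0.09°, λ = atan2(p_y, p_x) ≈ -9.64°.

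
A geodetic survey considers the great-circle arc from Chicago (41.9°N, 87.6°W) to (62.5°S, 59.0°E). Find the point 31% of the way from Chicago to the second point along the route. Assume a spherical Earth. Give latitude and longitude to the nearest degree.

≈ (0°N, 65°W)

Write both endpoints as unit vectors p₁, p₂ with components (cos φ cos λ, cos φ sin λ, sin φ).
The central angle between the endpoints is δ = arccos(p₁·p₂) ≈ 2.645 rad (151.6°).
Interpolate at f = 0.31 with slerp weights a = sin((1−f)δ)/sin δ ≈ 2.032, b = sin(fδ)/sin δ ≈ 1.535.
p = a·p₁ + b·p₂ ≈ (0.428, -0.904, -0.005); φ = arcsin(p_z) ≈ -0.26°, λ = atan2(p_y, p_x) ≈ -64.63°.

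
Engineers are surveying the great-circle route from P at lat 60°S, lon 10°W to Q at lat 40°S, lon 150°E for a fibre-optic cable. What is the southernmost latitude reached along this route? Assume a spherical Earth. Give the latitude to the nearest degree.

The great circle lies in the plane with unit normal n̂ = (p₁ × p₂)/|p₁ × p₂|.
Here n̂_z ≈ +0.134; the vertex latitude is φ_max = arccos|n̂_z| ≈ 82.3°.
Check via Clairaut: cos φ_max = |cos φ₁| · sin C = cos(60.0°)·sin(164.5°) ≈ 0.134, again giving ≈ 82.3°.

≈ 82°S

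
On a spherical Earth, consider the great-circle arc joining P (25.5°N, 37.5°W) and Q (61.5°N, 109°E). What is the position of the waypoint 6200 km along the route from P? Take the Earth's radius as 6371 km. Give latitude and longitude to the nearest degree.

≈ (74°N, 15°E)

From cos δ = sin φ₁ sin φ₂ + cos φ₁ cos φ₂ cos Δλ, the central angle is δ ≈ 1.552 rad (88.9°). The total great-circle distance is δ·R ≈ 1.552 × 6371 ≈ 9885 km, so the target fraction is f = 6200/9885 ≈ 0.627.
Interpolate at f ≈ 0.627 with slerp weights a = sin((1−f)δ)/sin δ ≈ 0.547, b = sin(fδ)/sin δ ≈ 0.827.
p = a·p₁ + b·p₂ ≈ (0.263, 0.073, 0.962); φ = arcsin(p_z) ≈ 74.16°, λ = atan2(p_y, p_x) ≈ 15.42°.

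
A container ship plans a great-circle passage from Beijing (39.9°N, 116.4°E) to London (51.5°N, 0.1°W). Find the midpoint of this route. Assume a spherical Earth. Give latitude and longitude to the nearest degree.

≈ 62°N, 68°E

Convert each endpoint to a unit vector on the sphere (x = cos φ cos λ, y = cos φ sin λ, z = sin φ).
The central angle between the endpoints is δ = arccos(p₁·p₂) ≈ 1.278 rad (73.2°).
Interpolate at f = 1/2 with slerp weights a = sin((1−f)δ)/sin δ ≈ 0.623, b = sin(fδ)/sin δ ≈ 0.623.
p = a·p₁ + b·p₂ ≈ (0.175, 0.427, 0.887); φ = arcsin(p_z) ≈ 62.49°, λ = atan2(p_y, p_x) ≈ 67.70°.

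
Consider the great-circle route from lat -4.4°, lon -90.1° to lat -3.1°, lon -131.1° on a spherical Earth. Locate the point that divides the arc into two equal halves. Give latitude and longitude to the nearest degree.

≈ lat -4°, lon -111°

Convert each endpoint to a unit vector on the sphere (x = cos φ cos λ, y = cos φ sin λ, z = sin φ).
The central angle between the endpoints is δ = arccos(p₁·p₂) ≈ 0.714 rad (40.9°).
Interpolate at f = 1/2 with slerp weights a = sin((1−f)δ)/sin δ ≈ 0.534, b = sin(fδ)/sin δ ≈ 0.534.
p = a·p₁ + b·p₂ ≈ (-0.351, -0.934, -0.070); φ = arcsin(p_z) ≈ -4.00°, λ = atan2(p_y, p_x) ≈ -110.62°.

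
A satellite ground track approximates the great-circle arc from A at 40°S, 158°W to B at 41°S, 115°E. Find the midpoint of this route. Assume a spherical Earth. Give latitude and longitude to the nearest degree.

≈ 50°S, 159°E

Write both endpoints as unit vectors p₁, p₂ with components (cos φ cos λ, cos φ sin λ, sin φ).
The central angle between the endpoints is δ = arccos(p₁·p₂) ≈ 1.102 rad (63.1°).
Interpolate at f = 1/2 with slerp weights a = sin((1−f)δ)/sin δ ≈ 0.587, b = sin(fδ)/sin δ ≈ 0.587.
p = a·p₁ + b·p₂ ≈ (-0.604, 0.233, -0.762); φ = arcsin(p_z) ≈ -49.66°, λ = atan2(p_y, p_x) ≈ 158.91°.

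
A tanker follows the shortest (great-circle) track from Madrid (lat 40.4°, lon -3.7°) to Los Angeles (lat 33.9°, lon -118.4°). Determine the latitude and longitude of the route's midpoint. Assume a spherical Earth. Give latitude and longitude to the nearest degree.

Write both endpoints as unit vectors p₁, p₂ with components (cos φ cos λ, cos φ sin λ, sin φ).
The central angle between the endpoints is δ = arccos(p₁·p₂) ≈ 1.473 rad (84.4°).
Interpolate at f = 1/2 with slerp weights a = sin((1−f)δ)/sin δ ≈ 0.675, b = sin(fδ)/sin δ ≈ 0.675.
p = a·p₁ + b·p₂ ≈ (0.246, -0.526, 0.814); φ = arcsin(p_z) ≈ 54.49°, λ = atan2(p_y, p_x) ≈ -64.89°.

≈ lat 54°, lon -65°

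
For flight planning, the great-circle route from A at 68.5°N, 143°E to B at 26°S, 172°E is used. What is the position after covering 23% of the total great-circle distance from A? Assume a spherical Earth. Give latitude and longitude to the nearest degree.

Write both endpoints as unit vectors p₁, p₂ with components (cos φ cos λ, cos φ sin λ, sin φ).
The central angle between the endpoints is δ = arccos(p₁·p₂) ≈ 1.691 rad (96.9°).
Interpolate at f = 0.23 with slerp weights a = sin((1−f)δ)/sin δ ≈ 0.971, b = sin(fδ)/sin δ ≈ 0.382.
p = a·p₁ + b·p₂ ≈ (-0.624, 0.262, 0.736); φ = arcsin(p_z) ≈ 47.40°, λ = atan2(p_y, p_x) ≈ 157.23°.

≈ 47°N, 157°E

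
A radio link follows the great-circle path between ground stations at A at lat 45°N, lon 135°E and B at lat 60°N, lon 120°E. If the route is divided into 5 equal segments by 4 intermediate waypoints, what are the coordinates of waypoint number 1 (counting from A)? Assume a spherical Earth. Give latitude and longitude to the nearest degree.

≈ lat 48°N, lon 133°E

Write both endpoints as unit vectors p₁, p₂ with components (cos φ cos λ, cos φ sin λ, sin φ).
The central angle between the endpoints is δ = arccos(p₁·p₂) ≈ 0.305 rad (17.5°).
Interpolate at f = 1/5 with slerp weights a = sin((1−f)δ)/sin δ ≈ 0.804, b = sin(fδ)/sin δ ≈ 0.203.
p = a·p₁ + b·p₂ ≈ (-0.453, 0.490, 0.745); φ = arcsin(p_z) ≈ 48.13°, λ = atan2(p_y, p_x) ≈ 132.74°.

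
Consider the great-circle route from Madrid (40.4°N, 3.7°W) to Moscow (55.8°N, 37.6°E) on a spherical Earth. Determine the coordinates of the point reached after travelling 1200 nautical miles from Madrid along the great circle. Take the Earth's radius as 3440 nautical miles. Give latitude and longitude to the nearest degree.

≈ (52°N, 20°E)

The haversine formula gives a central angle δ ≈ 0.540 rad (30.9°) between the endpoints. The total great-circle distance is δ·R ≈ 0.540 × 3440 ≈ 1858 nmi, so the target fraction is f = 1200/1858 ≈ 0.646.
Interpolate at f ≈ 0.646 with slerp weights a = sin((1−f)δ)/sin δ ≈ 0.370, b = sin(fδ)/sin δ ≈ 0.665.
p = a·p₁ + b·p₂ ≈ (0.577, 0.210, 0.789); φ = arcsin(p_z) ≈ 52.13°, λ = atan2(p_y, p_x) ≈ 19.98°.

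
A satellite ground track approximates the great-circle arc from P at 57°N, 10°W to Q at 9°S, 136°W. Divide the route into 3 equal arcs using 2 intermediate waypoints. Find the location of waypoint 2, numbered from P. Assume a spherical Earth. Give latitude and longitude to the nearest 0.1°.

≈ 24.7°N, 116.1°W

Write both endpoints as unit vectors p₁, p₂ with components (cos φ cos λ, cos φ sin λ, sin φ).
The central angle between the endpoints is δ = arccos(p₁·p₂) ≈ 2.035 rad (116.6°).
Interpolate at f = 2/3 with slerp weights a = sin((1−f)δ)/sin δ ≈ 0.702, b = sin(fδ)/sin δ ≈ 1.093.
p = a·p₁ + b·p₂ ≈ (-0.400, -0.816, 0.417); φ = arcsin(p_z) ≈ 24.67°, λ = atan2(p_y, p_x) ≈ -116.11°.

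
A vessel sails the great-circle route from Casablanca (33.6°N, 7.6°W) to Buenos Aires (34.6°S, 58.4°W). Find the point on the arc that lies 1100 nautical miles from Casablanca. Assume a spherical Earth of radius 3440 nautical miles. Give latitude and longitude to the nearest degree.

From cos δ = sin φ₁ sin φ₂ + cos φ₁ cos φ₂ cos Δλ, the central angle is δ ≈ 1.451 rad (83.2°). The total great-circle distance is δ·R ≈ 1.451 × 3440 ≈ 4993 nmi, so the target fraction is f = 1100/4993 ≈ 0.220.
Interpolate at f ≈ 0.220 with slerp weights a = sin((1−f)δ)/sin δ ≈ 0.912, b = sin(fδ)/sin δ ≈ 0.317.
p = a·p₁ + b·p₂ ≈ (0.889, -0.322, 0.325); φ = arcsin(p_z) ≈ 18.95°, λ = atan2(p_y, p_x) ≈ -19.93°.

≈ 19°N, 20°W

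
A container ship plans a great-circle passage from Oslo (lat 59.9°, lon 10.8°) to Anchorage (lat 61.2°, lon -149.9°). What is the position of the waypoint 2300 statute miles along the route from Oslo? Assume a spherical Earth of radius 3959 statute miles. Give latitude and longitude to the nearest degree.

From cos δ = sin φ₁ sin φ₂ + cos φ₁ cos φ₂ cos Δλ, the central angle is δ ≈ 1.012 rad (58.0°). The total great-circle distance is δ·R ≈ 1.012 × 3959 ≈ 4007 mi, so the target fraction is f = 2300/4007 ≈ 0.574.
Interpolate at f ≈ 0.574 with slerp weights a = sin((1−f)δ)/sin δ ≈ 0.493, b = sin(fδ)/sin δ ≈ 0.647.
p = a·p₁ + b·p₂ ≈ (-0.027, -0.110, 0.994); φ = arcsin(p_z) ≈ 83.49°, λ = atan2(p_y, p_x) ≈ -103.78°.

≈ lat 83°, lon -104°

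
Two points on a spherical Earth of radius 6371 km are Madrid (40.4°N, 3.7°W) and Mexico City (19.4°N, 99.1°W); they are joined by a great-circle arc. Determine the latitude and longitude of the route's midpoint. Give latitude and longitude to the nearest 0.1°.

Convert each endpoint to a unit vector on the sphere (x = cos φ cos λ, y = cos φ sin λ, z = sin φ).
The central angle between the endpoints is δ = arccos(p₁·p₂) ≈ 1.423 rad (81.5°).
Interpolate at f = 1/2 with slerp weights a = sin((1−f)δ)/sin δ ≈ 0.660, b = sin(fδ)/sin δ ≈ 0.660.
p = a·p₁ + b·p₂ ≈ (0.403, -0.647, 0.647); φ = arcsin(p_z) ≈ 40.32°, λ = atan2(p_y, p_x) ≈ -58.08°.

≈ 40.3°N, 58.1°W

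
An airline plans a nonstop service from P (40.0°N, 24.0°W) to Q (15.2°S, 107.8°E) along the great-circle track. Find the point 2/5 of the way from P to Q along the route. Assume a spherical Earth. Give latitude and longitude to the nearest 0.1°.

≈ (34.3°N, 43.1°E)

Convert each endpoint to a unit vector on the sphere (x = cos φ cos λ, y = cos φ sin λ, z = sin φ).
The central angle between the endpoints is δ = arccos(p₁·p₂) ≈ 2.293 rad (131.4°).
Interpolate at f = 2/5 with slerp weights a = sin((1−f)δ)/sin δ ≈ 1.308, b = sin(fδ)/sin δ ≈ 1.058.
p = a·p₁ + b·p₂ ≈ (0.603, 0.565, 0.563); φ = arcsin(p_z) ≈ 34.27°, λ = atan2(p_y, p_x) ≈ 43.14°.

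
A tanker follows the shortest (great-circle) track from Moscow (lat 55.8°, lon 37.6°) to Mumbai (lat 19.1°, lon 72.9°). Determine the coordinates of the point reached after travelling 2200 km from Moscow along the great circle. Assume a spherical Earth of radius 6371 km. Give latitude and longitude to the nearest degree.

≈ lat 41°, lon 58°

Write both endpoints as unit vectors p₁, p₂ with components (cos φ cos λ, cos φ sin λ, sin φ).
The central angle between the endpoints is δ = arccos(p₁·p₂) ≈ 0.790 rad (45.2°). The total great-circle distance is δ·R ≈ 0.790 × 6371 ≈ 5031 km, so the target fraction is f = 2200/5031 ≈ 0.437.
Interpolate at f ≈ 0.437 with slerp weights a = sin((1−f)δ)/sin δ ≈ 0.605, b = sin(fδ)/sin δ ≈ 0.477.
p = a·p₁ + b·p₂ ≈ (0.402, 0.638, 0.657); φ = arcsin(p_z) ≈ 41.04°, λ = atan2(p_y, p_x) ≈ 57.79°.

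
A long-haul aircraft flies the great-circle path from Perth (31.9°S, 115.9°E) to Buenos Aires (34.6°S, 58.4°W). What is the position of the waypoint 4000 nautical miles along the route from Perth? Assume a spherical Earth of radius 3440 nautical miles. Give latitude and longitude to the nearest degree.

Write both endpoints as unit vectors p₁, p₂ with components (cos φ cos λ, cos φ sin λ, sin φ).
The central angle between the endpoints is δ = arccos(p₁·p₂) ≈ 1.977 rad (113.3°). The total great-circle distance is δ·R ≈ 1.977 × 3440 ≈ 6802 nmi, so the target fraction is f = 4000/6802 ≈ 0.588.
Interpolate at f ≈ 0.588 with slerp weights a = sin((1−f)δ)/sin δ ≈ 0.792, b = sin(fδ)/sin δ ≈ 0.999.
p = a·p₁ + b·p₂ ≈ (0.137, -0.096, -0.986); φ = arcsin(p_z) ≈ -80.35°, λ = atan2(p_y, p_x) ≈ -34.92°.

≈ (80°S, 35°W)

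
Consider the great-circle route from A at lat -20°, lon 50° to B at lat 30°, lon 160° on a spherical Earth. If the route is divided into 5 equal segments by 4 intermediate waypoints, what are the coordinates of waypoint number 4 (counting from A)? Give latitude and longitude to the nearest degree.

Convert each endpoint to a unit vector on the sphere (x = cos φ cos λ, y = cos φ sin λ, z = sin φ).
The central angle between the endpoints is δ = arccos(p₁·p₂) ≈ 2.037 rad (116.7°).
Interpolate at f = 4/5 with slerp weights a = sin((1−f)δ)/sin δ ≈ 0.443, b = sin(fδ)/sin δ ≈ 1.117.
p = a·p₁ + b·p₂ ≈ (-0.641, 0.650, 0.407); φ = arcsin(p_z) ≈ 24.02°, λ = atan2(p_y, p_x) ≈ 134.61°.

≈ lat 24°, lon 135°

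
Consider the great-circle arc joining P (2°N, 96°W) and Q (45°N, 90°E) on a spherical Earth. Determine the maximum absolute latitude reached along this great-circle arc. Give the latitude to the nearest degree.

The great circle lies in the plane with unit normal n̂ = (p₁ × p₂)/|p₁ × p₂|.
Here n̂_z ≈ -0.101; the vertex latitude is φ_max = arccos|n̂_z| ≈ 84.2°.
Check via Clairaut: cos φ_max = |cos φ₁| · sin C = cos(2.0°)·sin(5.8°) ≈ 0.101, again giving ≈ 84.2°.

≈ 84°N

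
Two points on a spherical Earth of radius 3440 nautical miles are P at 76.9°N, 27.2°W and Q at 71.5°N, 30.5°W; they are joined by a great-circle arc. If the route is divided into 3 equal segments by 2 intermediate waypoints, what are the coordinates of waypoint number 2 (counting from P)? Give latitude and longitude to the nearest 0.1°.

≈ 73.3°N, 29.6°W

Write both endpoints as unit vectors p₁, p₂ with components (cos φ cos λ, cos φ sin λ, sin φ).
The central angle between the endpoints is δ = arccos(p₁·p₂) ≈ 0.096 rad (5.5°).
Interpolate at f = 2/3 with slerp weights a = sin((1−f)δ)/sin δ ≈ 0.334, b = sin(fδ)/sin δ ≈ 0.667.
p = a·p₁ + b·p₂ ≈ (0.250, -0.142, 0.958); φ = arcsin(p_z) ≈ 73.31°, λ = atan2(p_y, p_x) ≈ -29.63°.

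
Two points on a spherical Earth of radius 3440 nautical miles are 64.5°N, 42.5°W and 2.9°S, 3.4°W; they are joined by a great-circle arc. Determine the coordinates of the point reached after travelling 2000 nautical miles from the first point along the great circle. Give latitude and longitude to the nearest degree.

≈ 35°N, 16°W

Convert each endpoint to a unit vector on the sphere (x = cos φ cos λ, y = cos φ sin λ, z = sin φ).
The central angle between the endpoints is δ = arccos(p₁·p₂) ≈ 1.279 rad (73.3°). The total great-circle distance is δ·R ≈ 1.279 × 3440 ≈ 4399 nmi, so the target fraction is f = 2000/4399 ≈ 0.455.
Interpolate at f ≈ 0.455 with slerp weights a = sin((1−f)δ)/sin δ ≈ 0.671, b = sin(fδ)/sin δ ≈ 0.573.
p = a·p₁ + b·p₂ ≈ (0.785, -0.229, 0.576); φ = arcsin(p_z) ≈ 35.18°, λ = atan2(p_y, p_x) ≈ -16.27°.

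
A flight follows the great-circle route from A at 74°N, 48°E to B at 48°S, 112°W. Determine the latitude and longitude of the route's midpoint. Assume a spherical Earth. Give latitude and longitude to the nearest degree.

≈ 27°N, 99°W

The haversine formula gives a central angle δ ≈ 2.663 rad (152.6°) between the endpoints.
Interpolate at f = 1/2 with slerp weights a = sin((1−f)δ)/sin δ ≈ 2.110, b = sin(fδ)/sin δ ≈ 2.110.
p = a·p₁ + b·p₂ ≈ (-0.140, -0.877, 0.460); φ = arcsin(p_z) ≈ 27.40°, λ = atan2(p_y, p_x) ≈ -99.05°.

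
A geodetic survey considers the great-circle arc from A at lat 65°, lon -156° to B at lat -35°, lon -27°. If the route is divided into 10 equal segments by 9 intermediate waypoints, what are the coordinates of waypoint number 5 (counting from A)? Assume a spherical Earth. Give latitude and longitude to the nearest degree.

Write both endpoints as unit vectors p₁, p₂ with components (cos φ cos λ, cos φ sin λ, sin φ).
The central angle between the endpoints is δ = arccos(p₁·p₂) ≈ 2.400 rad (137.5°).
Interpolate at f = 5/10 with slerp weights a = sin((1−f)δ)/sin δ ≈ 1.381, b = sin(fδ)/sin δ ≈ 1.381.
p = a·p₁ + b·p₂ ≈ (0.475, -0.751, 0.459); φ = arcsin(p_z) ≈ 27.35°, λ = atan2(p_y, p_x) ≈ -57.70°.

≈ lat 27°, lon -58°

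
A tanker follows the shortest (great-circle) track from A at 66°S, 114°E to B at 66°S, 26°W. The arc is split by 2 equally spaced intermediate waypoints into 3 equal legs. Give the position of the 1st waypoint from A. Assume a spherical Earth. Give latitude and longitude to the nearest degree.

≈ 79°S, 85°E

From cos δ = sin φ₁ sin φ₂ + cos φ₁ cos φ₂ cos Δλ, the central angle is δ ≈ 0.784 rad (44.9°).
Interpolate at f = 1/3 with slerp weights a = sin((1−f)δ)/sin δ ≈ 0.707, b = sin(fδ)/sin δ ≈ 0.366.
p = a·p₁ + b·p₂ ≈ (0.017, 0.197, -0.980); φ = arcsin(p_z) ≈ -78.57°, λ = atan2(p_y, p_x) ≈ 85.13°.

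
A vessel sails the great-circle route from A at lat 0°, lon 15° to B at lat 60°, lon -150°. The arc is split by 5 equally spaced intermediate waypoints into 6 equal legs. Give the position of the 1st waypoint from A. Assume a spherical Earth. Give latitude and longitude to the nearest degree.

Convert each endpoint to a unit vector on the sphere (x = cos φ cos λ, y = cos φ sin λ, z = sin φ).
The central angle between the endpoints is δ = arccos(p₁·p₂) ≈ 2.075 rad (118.9°).
Interpolate at f = 1/6 with slerp weights a = sin((1−f)δ)/sin δ ≈ 1.128, b = sin(fδ)/sin δ ≈ 0.387.
p = a·p₁ + b·p₂ ≈ (0.922, 0.195, 0.335); φ = arcsin(p_z) ≈ 19.59°, λ = atan2(p_y, p_x) ≈ 11.95°.

≈ lat 20°, lon 12°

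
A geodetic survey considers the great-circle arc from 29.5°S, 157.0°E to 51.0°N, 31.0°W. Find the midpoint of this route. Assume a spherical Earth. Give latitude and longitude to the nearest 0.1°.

Convert each endpoint to a unit vector on the sphere (x = cos φ cos λ, y = cos φ sin λ, z = sin φ).
The central angle between the endpoints is δ = arccos(p₁·p₂) ≈ 2.752 rad (157.7°).
Interpolate at f = 1/2 with slerp weights a = sin((1−f)δ)/sin δ ≈ 2.583, b = sin(fδ)/sin δ ≈ 2.583.
p = a·p₁ + b·p₂ ≈ (-0.676, 0.041, 0.736); φ = arcsin(p_z) ≈ 47.36°, λ = atan2(p_y, p_x) ≈ 176.51°.

≈ 47.4°N, 176.5°E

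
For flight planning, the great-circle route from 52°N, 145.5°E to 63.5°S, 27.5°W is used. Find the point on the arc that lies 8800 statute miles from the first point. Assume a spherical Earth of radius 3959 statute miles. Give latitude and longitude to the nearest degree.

≈ 72°S, 104°E

From cos δ = sin φ₁ sin φ₂ + cos φ₁ cos φ₂ cos Δλ, the central angle is δ ≈ 2.931 rad (167.9°). The total great-circle distance is δ·R ≈ 2.931 × 3959 ≈ 11603 mi, so the target fraction is f = 8800/11603 ≈ 0.758.
Interpolate at f ≈ 0.758 with slerp weights a = sin((1−f)δ)/sin δ ≈ 3.109, b = sin(fδ)/sin δ ≈ 3.800.
p = a·p₁ + b·p₂ ≈ (-0.074, 0.301, -0.951); φ = arcsin(p_z) ≈ -71.93°, λ = atan2(p_y, p_x) ≈ 103.72°.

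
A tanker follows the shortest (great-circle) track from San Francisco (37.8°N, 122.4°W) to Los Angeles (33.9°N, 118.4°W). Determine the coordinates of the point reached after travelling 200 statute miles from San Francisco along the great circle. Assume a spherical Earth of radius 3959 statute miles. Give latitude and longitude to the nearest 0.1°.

≈ 35.6°N, 120.1°W

Write both endpoints as unit vectors p₁, p₂ with components (cos φ cos λ, cos φ sin λ, sin φ).
The central angle between the endpoints is δ = arccos(p₁·p₂) ≈ 0.088 rad (5.1°). The total great-circle distance is δ·R ≈ 0.088 × 3959 ≈ 350 mi, so the target fraction is f = 200/350 ≈ 0.571.
Interpolate at f ≈ 0.571 with slerp weights a = sin((1−f)δ)/sin δ ≈ 0.430, b = sin(fδ)/sin δ ≈ 0.571.
p = a·p₁ + b·p₂ ≈ (-0.407, -0.704, 0.582); φ = arcsin(p_z) ≈ 35.59°, λ = atan2(p_y, p_x) ≈ -120.07°.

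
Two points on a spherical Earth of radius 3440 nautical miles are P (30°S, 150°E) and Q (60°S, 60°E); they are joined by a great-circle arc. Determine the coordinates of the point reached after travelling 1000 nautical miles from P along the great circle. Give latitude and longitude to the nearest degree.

≈ (43°S, 137°E)

From cos δ = sin φ₁ sin φ₂ + cos φ₁ cos φ₂ cos Δλ, the central angle is δ ≈ 1.123 rad (64.3°). The total great-circle distance is δ·R ≈ 1.123 × 3440 ≈ 3863 nmi, so the target fraction is f = 1000/3863 ≈ 0.259.
Interpolate at f ≈ 0.259 with slerp weights a = sin((1−f)δ)/sin δ ≈ 0.820, b = sin(fδ)/sin δ ≈ 0.318.
p = a·p₁ + b·p₂ ≈ (-0.536, 0.493, -0.686); φ = arcsin(p_z) ≈ -43.28°, λ = atan2(p_y, p_x) ≈ 137.39°.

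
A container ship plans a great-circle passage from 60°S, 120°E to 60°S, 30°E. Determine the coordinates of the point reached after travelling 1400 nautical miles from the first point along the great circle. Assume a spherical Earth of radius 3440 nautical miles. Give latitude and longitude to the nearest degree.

≈ 68°S, 68°E

Write both endpoints as unit vectors p₁, p₂ with components (cos φ cos λ, cos φ sin λ, sin φ).
The central angle between the endpoints is δ = arccos(p₁·p₂) ≈ 0.723 rad (41.4°). The total great-circle distance is δ·R ≈ 0.723 × 3440 ≈ 2486 nmi, so the target fraction is f = 1400/2486 ≈ 0.563.
Interpolate at f ≈ 0.563 with slerp weights a = sin((1−f)δ)/sin δ ≈ 0.469, b = sin(fδ)/sin δ ≈ 0.598.
p = a·p₁ + b·p₂ ≈ (0.142, 0.353, -0.925); φ = arcsin(p_z) ≈ -67.65°, λ = atan2(p_y, p_x) ≈ 68.11°.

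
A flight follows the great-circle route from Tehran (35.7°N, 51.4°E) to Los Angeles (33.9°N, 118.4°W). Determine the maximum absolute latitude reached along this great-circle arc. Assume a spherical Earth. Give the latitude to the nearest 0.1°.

The great circle lies in the plane with unit normal n̂ = (p₁ × p₂)/|p₁ × p₂|.
Here n̂_z ≈ -0.127; the vertex latitude is φ_max = arccos|n̂_z| ≈ 82.7°.
Check via Clairaut: cos φ_max = |cos φ₁| · sin C = cos(35.7°)·sin(9.0°) ≈ 0.127, again giving ≈ 82.7°.

≈ 82.7°N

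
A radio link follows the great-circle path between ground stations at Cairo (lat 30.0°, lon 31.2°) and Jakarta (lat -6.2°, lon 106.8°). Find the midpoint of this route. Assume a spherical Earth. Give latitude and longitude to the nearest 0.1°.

The haversine formula gives a central angle δ ≈ 1.410 rad (80.8°) between the endpoints.
Interpolate at f = 1/2 with slerp weights a = sin((1−f)δ)/sin δ ≈ 0.657, b = sin(fδ)/sin δ ≈ 0.657.
p = a·p₁ + b·p₂ ≈ (0.298, 0.919, 0.257); φ = arcsin(p_z) ≈ 14.91°, λ = atan2(p_y, p_x) ≈ 72.06°.

≈ lat 14.9°, lon 72.1°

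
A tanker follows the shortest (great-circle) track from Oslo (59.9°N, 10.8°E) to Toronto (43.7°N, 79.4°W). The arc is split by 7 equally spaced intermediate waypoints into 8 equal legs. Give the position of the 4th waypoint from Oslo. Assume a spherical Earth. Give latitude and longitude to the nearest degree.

≈ (61°N, 45°W)

The haversine formula gives a central angle δ ≈ 0.932 rad (53.4°) between the endpoints.
Interpolate at f = 4/8 with slerp weights a = sin((1−f)δ)/sin δ ≈ 0.560, b = sin(fδ)/sin δ ≈ 0.560.
p = a·p₁ + b·p₂ ≈ (0.350, -0.345, 0.871); φ = arcsin(p_z) ≈ 60.55°, λ = atan2(p_y, p_x) ≈ -44.59°.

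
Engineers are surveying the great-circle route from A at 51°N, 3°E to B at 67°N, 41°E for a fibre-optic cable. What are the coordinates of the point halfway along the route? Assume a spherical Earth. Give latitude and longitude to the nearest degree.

Write both endpoints as unit vectors p₁, p₂ with components (cos φ cos λ, cos φ sin λ, sin φ).
The central angle between the endpoints is δ = arccos(p₁·p₂) ≈ 0.430 rad (24.6°).
Interpolate at f = 1/2 with slerp weights a = sin((1−f)δ)/sin δ ≈ 0.512, b = sin(fδ)/sin δ ≈ 0.512.
p = a·p₁ + b·p₂ ≈ (0.473, 0.148, 0.869); φ = arcsin(p_z) ≈ 60.32°, λ = atan2(p_y, p_x) ≈ 17.40°.

≈ 60°N, 17°E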